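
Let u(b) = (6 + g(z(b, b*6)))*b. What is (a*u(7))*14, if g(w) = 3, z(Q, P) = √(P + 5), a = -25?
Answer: -22050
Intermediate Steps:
z(Q, P) = √(5 + P)
u(b) = 9*b (u(b) = (6 + 3)*b = 9*b)
(a*u(7))*14 = -225*7*14 = -25*63*14 = -1575*14 = -22050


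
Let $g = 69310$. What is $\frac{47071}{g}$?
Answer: $\frac{47071}{69310} \approx 0.67914$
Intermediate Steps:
$\frac{47071}{g} = \frac{47071}{69310}$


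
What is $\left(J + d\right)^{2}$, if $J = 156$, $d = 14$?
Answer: $28900$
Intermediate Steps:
$\left(J + d\right)^{2} = \left(156 + 14\right)^{2} = 170^{2} = 28900$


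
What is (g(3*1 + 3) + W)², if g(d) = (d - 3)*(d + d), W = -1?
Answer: 1225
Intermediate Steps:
g(d) = 2*d*(-3 + d) (g(d) = (-3 + d)*(2*d) = 2*d*(-3 + d))
(g(3*1 + 3) + W)² = (2*(3*1 + 3)*(-3 + (3*1 + 3)) - 1)² = (2*(3 + 3)*(-3 + (3 + 3)) - 1)² = (2*6*(-3 + 6) - 1)² = (2*6*3 - 1)² = (36 - 1)² = 35² = 1225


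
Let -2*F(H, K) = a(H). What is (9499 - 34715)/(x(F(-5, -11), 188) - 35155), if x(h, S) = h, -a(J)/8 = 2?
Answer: 25216/35147 ≈ 0.71744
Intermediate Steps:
a(J) = -16 (a(J) = -8*2 = -16)
F(H, K) = 8 (F(H, K) = -½*(-16) = 8)
(9499 - 34715)/(x(F(-5, -11), 188) - 35155) = (9499 - 34715)/(8 - 35155) = -25216/(-35147) = -25216*(-1/35147) = 25216/35147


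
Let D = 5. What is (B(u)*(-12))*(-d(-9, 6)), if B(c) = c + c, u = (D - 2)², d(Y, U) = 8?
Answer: 1728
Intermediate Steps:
u = 9 (u = (5 - 2)² = 3² = 9)
B(c) = 2*c
(B(u)*(-12))*(-d(-9, 6)) = ((2*9)*(-12))*(-1*8) = (18*(-12))*(-8) = -216*(-8) = 1728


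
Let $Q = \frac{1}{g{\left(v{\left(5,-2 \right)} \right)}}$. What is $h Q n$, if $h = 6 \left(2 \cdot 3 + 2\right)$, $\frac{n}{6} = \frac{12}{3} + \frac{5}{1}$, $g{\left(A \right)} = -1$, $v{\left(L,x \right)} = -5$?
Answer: $-2592$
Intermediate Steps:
$Q = -1$ ($Q = \frac{1}{-1} = -1$)
$n = 54$ ($n = 6 \left(\frac{12}{3} + \frac{5}{1}\right) = 6 \left(12 \cdot \frac{1}{3} + 5 \cdot 1\right) = 6 \left(4 + 5\right) = 6 \cdot 9 = 54$)
$h = 48$ ($h = 6 \left(6 + 2\right) = 6 \cdot 8 = 48$)
$h Q n = 48 \left(-1\right) 54 = \left(-48\right) 54 = -2592$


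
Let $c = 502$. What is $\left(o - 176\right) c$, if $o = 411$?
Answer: $117970$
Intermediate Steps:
$\left(o - 176\right) c = \left(411 - 176\right) 502 = 235 \cdot 502 = 117970$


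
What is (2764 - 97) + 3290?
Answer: 5957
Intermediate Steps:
(2764 - 97) + 3290 = 2667 + 3290 = 5957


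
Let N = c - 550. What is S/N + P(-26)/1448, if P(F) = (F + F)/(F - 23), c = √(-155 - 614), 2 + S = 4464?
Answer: (-79139806*I + 13*√769)/(17738*(√769 + 550*I)) ≈ -8.0914 - 0.408*I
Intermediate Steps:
S = 4462 (S = -2 + 4464 = 4462)
c = I*√769 (c = √(-769) = I*√769 ≈ 27.731*I)
P(F) = 2*F/(-23 + F) (P(F) = (2*F)/(-23 + F) = 2*F/(-23 + F))
N = -550 + I*√769 (N = I*√769 - 550 = -550 + I*√769 ≈ -550.0 + 27.731*I)
S/N + P(-26)/1448 = 4462/(-550 + I*√769) + (2*(-26)/(-23 - 26))/1448 = 4462/(-550 + I*√769) + (2*(-26)/(-49))*(1/1448) = 4462/(-550 + I*√769) + (2*(-26)*(-1/49))*(1/1448) = 4462/(-550 + I*√769) + (52/49)*(1/1448) = 4462/(-550 + I*√769) + 13/17738 = 13/17738 + 4462/(-550 + I*√769)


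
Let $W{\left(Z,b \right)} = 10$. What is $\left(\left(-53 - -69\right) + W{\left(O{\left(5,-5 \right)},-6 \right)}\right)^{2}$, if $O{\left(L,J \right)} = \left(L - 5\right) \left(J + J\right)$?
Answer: $676$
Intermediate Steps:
$O{\left(L,J \right)} = 2 J \left(-5 + L\right)$ ($O{\left(L,J \right)} = \left(-5 + L\right) 2 J = 2 J \left(-5 + L\right)$)
$\left(\left(-53 - -69\right) + W{\left(O{\left(5,-5 \right)},-6 \right)}\right)^{2} = \left(\left(-53 - -69\right) + 10\right)^{2} = \left(\left(-53 + 69\right) + 10\right)^{2} = \left(16 + 10\right)^{2} = 26^{2} = 676$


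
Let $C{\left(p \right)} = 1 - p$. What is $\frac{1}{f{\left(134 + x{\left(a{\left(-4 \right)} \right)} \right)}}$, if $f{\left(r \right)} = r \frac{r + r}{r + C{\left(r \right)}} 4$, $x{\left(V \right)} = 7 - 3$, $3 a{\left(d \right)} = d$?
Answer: $\frac{1}{152352} \approx 6.5637 \cdot 10^{-6}$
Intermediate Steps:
$a{\left(d \right)} = \frac{d}{3}$
$x{\left(V \right)} = 4$
$f{\left(r \right)} = 8 r^{2}$ ($f{\left(r \right)} = r \frac{r + r}{r - \left(-1 + r\right)} 4 = r \frac{2 r}{1} \cdot 4 = r 2 r 1 \cdot 4 = r 2 r 4 = r 8 r = 8 r^{2}$)
$\frac{1}{f{\left(134 + x{\left(a{\left(-4 \right)} \right)} \right)}} = \frac{1}{8 \left(134 + 4\right)^{2}} = \frac{1}{8 \cdot 138^{2}} = \frac{1}{8 \cdot 19044} = \frac{1}{152352}$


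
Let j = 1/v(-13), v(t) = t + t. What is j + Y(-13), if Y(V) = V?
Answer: -339/26 ≈ -13.038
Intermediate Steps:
v(t) = 2*t
j = -1/26 (j = 1/(2*(-13)) = 1/(-26) = -1/26 ≈ -0.038462)
j + Y(-13) = -1/26 - 13 = -339/26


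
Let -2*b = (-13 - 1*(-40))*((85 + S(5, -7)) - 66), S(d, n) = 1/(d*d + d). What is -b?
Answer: 5139/20 ≈ 256.95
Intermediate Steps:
S(d, n) = 1/(d + d**2) (S(d, n) = 1/(d**2 + d) = 1/(d + d**2))
b = -5139/20 (b = -(-13 - 1*(-40))*((85 + 1/(5*(1 + 5))) - 66)/2 = -(-13 + 40)*((85 + (1/5)/6) - 66)/2 = -27*((85 + (1/5)*(1/6)) - 66)/2 = -27*((85 + 1/30) - 66)/2 = -27*(2551/30 - 66)/2 = -27*571/(2*30) = -1/2*5139/10 = -5139/20 ≈ -256.95)
-b = -1*(-5139/20) = 5139/20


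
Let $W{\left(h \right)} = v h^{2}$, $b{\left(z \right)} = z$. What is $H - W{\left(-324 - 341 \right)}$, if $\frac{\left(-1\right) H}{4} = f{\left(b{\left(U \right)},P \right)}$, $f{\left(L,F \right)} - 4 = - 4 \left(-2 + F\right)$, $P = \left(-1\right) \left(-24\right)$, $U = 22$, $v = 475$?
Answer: $-210056539$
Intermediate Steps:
$P = 24$
$f{\left(L,F \right)} = 12 - 4 F$ ($f{\left(L,F \right)} = 4 - 4 \left(-2 + F\right) = 4 - \left(-8 + 4 F\right) = 12 - 4 F$)
$H = 336$ ($H = - 4 \left(12 - 96\right) = \left(-4\right) \left(-84\right) = 336$)
$W{\left(h \right)} = 475 h^{2}$
$H - W{\left(-324 - 341 \right)} = 336 - 475 \left(-324 - 341\right)^{2} = 336 - 475 \left(-665\right)^{2} = 336 - 475 \cdot 442225 = 336 - 210056875 = -210056539$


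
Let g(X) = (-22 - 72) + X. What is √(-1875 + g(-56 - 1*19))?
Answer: 2*I*√511 ≈ 45.211*I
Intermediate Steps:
g(X) = -94 + X
√(-1875 + g(-56 - 1*19)) = √(-1875 + (-94 + (-56 - 1*19))) = √(-1875 + (-94 + (-56 - 19))) = √(-1875 + (-94 - 75)) = √(-1875 - 169) = √(-2044) = 2*I*√511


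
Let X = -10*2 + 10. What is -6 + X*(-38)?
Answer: 374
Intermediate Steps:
X = -10 (X = -20 + 10 = -10)
-6 + X*(-38) = -6 - 10*(-38) = -6 + 380 = 374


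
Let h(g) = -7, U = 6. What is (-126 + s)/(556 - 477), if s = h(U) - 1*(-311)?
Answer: 178/79 ≈ 2.2532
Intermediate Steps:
s = 304 (s = -7 - 1*(-311) = -7 + 311 = 304)
(-126 + s)/(556 - 477) = (-126 + 304)/(556 - 477) = 178/79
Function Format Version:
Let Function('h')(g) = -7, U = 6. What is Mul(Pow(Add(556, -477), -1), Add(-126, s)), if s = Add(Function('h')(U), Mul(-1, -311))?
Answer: Rational(178, 79) ≈ 2.2532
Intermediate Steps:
s = 304 (s = Add(-7, Mul(-1, -311)) = Add(-7, 311) = 304)
Mul(Pow(Add(556, -477), -1), Add(-126, s)) = Mul(Pow(Add(556, -477), -1), Add(-126, 304)) = Mul(Pow(79, -1), 178) = Mul(Rational(1, 79), 178) = Rational(178, 79)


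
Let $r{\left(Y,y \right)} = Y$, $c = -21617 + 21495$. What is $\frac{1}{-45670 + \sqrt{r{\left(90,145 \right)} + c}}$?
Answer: $- \frac{22835}{1042874466} - \frac{i \sqrt{2}}{521437233} \approx -2.1896 \cdot 10^{-5} - 2.7121 \cdot 10^{-9} i$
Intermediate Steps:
$c = -122$
$\frac{1}{-45670 + \sqrt{r{\left(90,145 \right)} + c}} = \frac{1}{-45670 + \sqrt{90 - 122}} = \frac{1}{-45670 + \sqrt{-32}} = \frac{1}{-45670 + 4 i \sqrt{2}}$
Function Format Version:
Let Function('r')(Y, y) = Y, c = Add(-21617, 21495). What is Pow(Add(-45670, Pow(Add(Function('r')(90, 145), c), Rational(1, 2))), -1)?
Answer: Add(Rational(-22835, 1042874466), Mul(Rational(-1, 521437233), I, Pow(2, Rational(1, 2)))) ≈ Add(-2.1896e-5, Mul(-2.7121e-9, I))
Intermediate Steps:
c = -122
Pow(Add(-45670, Pow(Add(Function('r')(90, 145), c), Rational(1, 2))), -1) = Pow(Add(-45670, Pow(Add(90, -122), Rational(1, 2))), -1) = Pow(Add(-45670, Pow(-32, Rational(1, 2))), -1) = Pow(Add(-45670, Mul(4, I, Pow(2, Rational(1, 2)))), -1)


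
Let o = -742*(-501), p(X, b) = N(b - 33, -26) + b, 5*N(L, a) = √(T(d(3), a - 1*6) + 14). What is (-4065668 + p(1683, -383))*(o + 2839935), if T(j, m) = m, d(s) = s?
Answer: -13058842477527 + 9635031*I*√2/5 ≈ -1.3059e+13 + 2.7252e+6*I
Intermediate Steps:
N(L, a) = √(8 + a)/5 (N(L, a) = √((a - 1*6) + 14)/5 = √((a - 6) + 14)/5 = √((-6 + a) + 14)/5 = √(8 + a)/5)
p(X, b) = b + 3*I*√2/5 (p(X, b) = √(8 - 26)/5 + b = √(-18)/5 + b = (3*I*√2)/5 + b = 3*I*√2/5 + b = b + 3*I*√2/5)
o = 371742
(-4065668 + p(1683, -383))*(o + 2839935) = (-4065668 + (-383 + 3*I*√2/5))*(371742 + 2839935) = (-4066051 + 3*I*√2/5)*3211677 = -13058842477527 + 9635031*I*√2/5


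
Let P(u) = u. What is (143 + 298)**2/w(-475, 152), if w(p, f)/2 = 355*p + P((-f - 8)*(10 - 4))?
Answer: -194481/339170 ≈ -0.57340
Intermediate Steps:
w(p, f) = -96 - 12*f + 710*p (w(p, f) = 2*(355*p + (-f - 8)*(10 - 4)) = 2*(355*p + (-8 - f)*6) = 2*(355*p + (-48 - 6*f)) = 2*(-48 - 6*f + 355*p) = -96 - 12*f + 710*p)
(143 + 298)**2/w(-475, 152) = (143 + 298)**2/(-96 - 12*152 + 710*(-475)) = 441**2/(-96 - 1824 - 337250) = 194481/(-339170) = 194481*(-1/339170) = -194481/339170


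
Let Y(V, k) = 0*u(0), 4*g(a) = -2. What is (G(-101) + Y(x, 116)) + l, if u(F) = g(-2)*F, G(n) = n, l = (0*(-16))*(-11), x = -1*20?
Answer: -101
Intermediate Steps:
x = -20
g(a) = -½ (g(a) = (¼)*(-2) = -½)
l = 0 (l = 0*(-11) = 0)
u(F) = -F/2
Y(V, k) = 0 (Y(V, k) = 0*(-½*0) = 0*0 = 0)
(G(-101) + Y(x, 116)) + l = (-101 + 0) + 0 = -101 + 0 = -101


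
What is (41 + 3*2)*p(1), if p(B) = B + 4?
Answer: 235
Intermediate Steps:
p(B) = 4 + B
(41 + 3*2)*p(1) = (41 + 3*2)*(4 + 1) = (41 + 6)*5 = 47*5 = 235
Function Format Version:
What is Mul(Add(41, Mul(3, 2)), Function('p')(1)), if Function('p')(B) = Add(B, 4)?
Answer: 235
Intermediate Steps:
Function('p')(B) = Add(4, B)
Mul(Add(41, Mul(3, 2)), Function('p')(1)) = Mul(Add(41, Mul(3, 2)), Add(4, 1)) = Mul(Add(41, 6), 5) = Mul(47, 5) = 235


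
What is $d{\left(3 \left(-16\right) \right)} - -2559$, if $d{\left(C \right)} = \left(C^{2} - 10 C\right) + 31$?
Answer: $5374$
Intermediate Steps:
$d{\left(C \right)} = 31 + C^{2} - 10 C$
$d{\left(3 \left(-16\right) \right)} - -2559 = \left(31 + \left(3 \left(-16\right)\right)^{2} - 10 \cdot 3 \left(-16\right)\right) - -2559 = \left(31 + \left(-48\right)^{2} - -480\right) + 2559 = \left(31 + 2304 + 480\right) + 2559 = 2815 + 2559 = 5374$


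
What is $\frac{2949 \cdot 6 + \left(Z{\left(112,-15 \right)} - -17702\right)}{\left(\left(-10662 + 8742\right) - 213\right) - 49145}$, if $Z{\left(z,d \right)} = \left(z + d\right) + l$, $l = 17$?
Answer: $- \frac{17755}{25639} \approx -0.6925$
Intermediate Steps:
$Z{\left(z,d \right)} = 17 + d + z$ ($Z{\left(z,d \right)} = \left(z + d\right) + 17 = \left(d + z\right) + 17 = 17 + d + z$)
$\frac{2949 \cdot 6 + \left(Z{\left(112,-15 \right)} - -17702\right)}{\left(\left(-10662 + 8742\right) - 213\right) - 49145} = \frac{2949 \cdot 6 + \left(\left(17 - 15 + 112\right) - -17702\right)}{\left(\left(-10662 + 8742\right) - 213\right) - 49145} = \frac{17694 + \left(114 + 17702\right)}{\left(-1920 - 213\right) - 49145} = \frac{17694 + 17816}{-2133 - 49145} = \frac{35510}{-51278} = 35510 \left(- \frac{1}{51278}\right) = - \frac{17755}{25639}$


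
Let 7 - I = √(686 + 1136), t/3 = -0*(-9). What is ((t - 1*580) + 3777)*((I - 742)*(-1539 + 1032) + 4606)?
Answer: 1206071447 + 1620879*√1822 ≈ 1.2753e+9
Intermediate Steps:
t = 0 (t = 3*(-0*(-9)) = 3*(-19*0) = 3*0 = 0)
I = 7 - √1822 (I = 7 - √(686 + 1136) = 7 - √1822 ≈ -35.685)
((t - 1*580) + 3777)*((I - 742)*(-1539 + 1032) + 4606) = ((0 - 1*580) + 3777)*(((7 - √1822) - 742)*(-1539 + 1032) + 4606) = ((0 - 580) + 3777)*((-735 - √1822)*(-507) + 4606) = (-580 + 3777)*((372645 + 507*√1822) + 4606) = 3197*(377251 + 507*√1822) = 1206071447 + 1620879*√1822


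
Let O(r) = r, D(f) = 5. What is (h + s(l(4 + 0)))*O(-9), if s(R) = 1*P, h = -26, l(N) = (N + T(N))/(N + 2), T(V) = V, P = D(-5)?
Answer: 189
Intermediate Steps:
P = 5
l(N) = 2*N/(2 + N) (l(N) = (N + N)/(N + 2) = (2*N)/(2 + N) = 2*N/(2 + N))
s(R) = 5 (s(R) = 1*5 = 5)
(h + s(l(4 + 0)))*O(-9) = (-26 + 5)*(-9) = -21*(-9) = 189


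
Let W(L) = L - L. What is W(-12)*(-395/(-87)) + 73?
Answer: 73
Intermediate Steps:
W(L) = 0
W(-12)*(-395/(-87)) + 73 = 0*(-395/(-87)) + 73 = 0*(-395*(-1/87)) + 73 = 0*(395/87) + 73 = 0 + 73 = 73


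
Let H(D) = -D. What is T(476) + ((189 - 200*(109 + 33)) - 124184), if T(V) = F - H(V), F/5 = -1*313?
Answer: -153484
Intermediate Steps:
F = -1565 (F = 5*(-1*313) = 5*(-313) = -1565)
T(V) = -1565 + V (T(V) = -1565 - (-1)*V = -1565 + V)
T(476) + ((189 - 200*(109 + 33)) - 124184) = (-1565 + 476) + ((189 - 200*(109 + 33)) - 124184) = -1089 + ((189 - 200*142) - 124184) = -1089 + ((189 - 28400) - 124184) = -1089 + (-28211 - 124184) = -1089 - 152395 = -153484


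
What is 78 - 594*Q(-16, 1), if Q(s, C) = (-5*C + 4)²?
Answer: -516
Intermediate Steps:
Q(s, C) = (4 - 5*C)²
78 - 594*Q(-16, 1) = 78 - 594*(-4 + 5*1)² = 78 - 594*(-4 + 5)² = 78 - 594*1² = 78 - 594*1 = 78 - 594 = -516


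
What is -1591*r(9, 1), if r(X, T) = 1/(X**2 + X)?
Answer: -1591/90 ≈ -17.678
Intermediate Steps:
r(X, T) = 1/(X + X**2)
-1591*r(9, 1) = -1591/(9*(1 + 9)) = -1591/(9*10) = -1591*1/90 = -1591/90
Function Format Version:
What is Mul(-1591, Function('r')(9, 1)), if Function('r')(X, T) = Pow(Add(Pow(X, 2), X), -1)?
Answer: Rational(-1591, 90) ≈ -17.678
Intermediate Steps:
Function('r')(X, T) = Pow(Add(X, Pow(X, 2)), -1)
Mul(-1591, Function('r')(9, 1)) = Mul(-1591, Mul(Pow(9, -1), Pow(Add(1, 9), -1))) = Mul(-1591, Mul(Rational(1, 9), Pow(10, -1))) = Mul(-1591, Mul(Rational(1, 9), Rational(1, 10))) = Mul(-1591, Rational(1, 90)) = Rational(-1591, 90)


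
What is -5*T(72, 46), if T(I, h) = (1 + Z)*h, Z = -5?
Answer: 920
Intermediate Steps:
T(I, h) = -4*h (T(I, h) = (1 - 5)*h = -4*h)
-5*T(72, 46) = -(-20)*46 = -5*(-184) = 920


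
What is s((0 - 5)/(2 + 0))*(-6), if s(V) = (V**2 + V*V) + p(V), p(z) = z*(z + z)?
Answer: -150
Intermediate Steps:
p(z) = 2*z**2 (p(z) = z*(2*z) = 2*z**2)
s(V) = 4*V**2 (s(V) = (V**2 + V*V) + 2*V**2 = (V**2 + V**2) + 2*V**2 = 2*V**2 + 2*V**2 = 4*V**2)
s((0 - 5)/(2 + 0))*(-6) = (4*((0 - 5)/(2 + 0))**2)*(-6) = (4*(-5/2)**2)*(-6) = (4*(25/4))*(-6) = 25*(-6) = -150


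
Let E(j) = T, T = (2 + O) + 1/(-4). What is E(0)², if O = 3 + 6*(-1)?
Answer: 25/16 ≈ 1.5625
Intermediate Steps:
O = -3 (O = 3 - 6 = -3)
T = -5/4 (T = (2 - 3) + 1/(-4) = -1 - ¼ = -5/4 ≈ -1.2500)
E(j) = -5/4
E(0)² = (-5/4)² = 25/16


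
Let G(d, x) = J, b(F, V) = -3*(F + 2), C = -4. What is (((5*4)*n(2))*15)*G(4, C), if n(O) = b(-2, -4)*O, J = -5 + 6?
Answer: 0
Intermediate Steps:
b(F, V) = -6 - 3*F (b(F, V) = -3*(2 + F) = -6 - 3*F)
J = 1
n(O) = 0 (n(O) = (-6 - 3*(-2))*O = (-6 + 6)*O = 0*O = 0)
G(d, x) = 1
(((5*4)*n(2))*15)*G(4, C) = (((5*4)*0)*15)*1 = ((20*0)*15)*1 = (0*15)*1 = 0*1 = 0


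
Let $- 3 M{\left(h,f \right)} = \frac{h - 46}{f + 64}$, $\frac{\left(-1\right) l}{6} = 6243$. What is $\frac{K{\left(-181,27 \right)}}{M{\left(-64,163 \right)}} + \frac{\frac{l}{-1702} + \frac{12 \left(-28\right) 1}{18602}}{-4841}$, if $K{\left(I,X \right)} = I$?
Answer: $- \frac{4723041204197361}{4214897059010} \approx -1120.6$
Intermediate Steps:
$l = -37458$ ($l = \left(-6\right) 6243 = -37458$)
$M{\left(h,f \right)} = - \frac{-46 + h}{3 \left(64 + f\right)}$ ($M{\left(h,f \right)} = - \frac{\left(h - 46\right) \frac{1}{f + 64}}{3} = - \frac{\left(-46 + h\right) \frac{1}{64 + f}}{3} = - \frac{\frac{1}{64 + f} \left(-46 + h\right)}{3} = - \frac{-46 + h}{3 \left(64 + f\right)}$)
$\frac{K{\left(-181,27 \right)}}{M{\left(-64,163 \right)}} + \frac{\frac{l}{-1702} + \frac{12 \left(-28\right) 1}{18602}}{-4841} = - \frac{181}{\frac{1}{3} \frac{1}{64 + 163} \left(46 - -64\right)} + \frac{- \frac{37458}{-1702} + \frac{12 \left(-28\right) 1}{18602}}{-4841} = - \frac{181}{\frac{1}{3} \cdot \frac{1}{227} \left(46 + 64\right)} + \left(\left(-37458\right) \left(- \frac{1}{1702}\right) + \left(-336\right) 1 \cdot \frac{1}{18602}\right) \left(- \frac{1}{4841}\right) = - \frac{181}{\frac{1}{3} \cdot \frac{1}{227} \cdot 110} + \left(\frac{18729}{851} - \frac{168}{9301}\right) \left(- \frac{1}{4841}\right) = - \frac{181}{\frac{110}{681}} + \left(\frac{18729}{851} - \frac{168}{9301}\right) \left(- \frac{1}{4841}\right) = \left(-181\right) \frac{681}{110} + \frac{174055461}{7915151} \left(- \frac{1}{4841}\right) = - \frac{123261}{110} - \frac{174055461}{38317245991} = - \frac{4723041204197361}{4214897059010}$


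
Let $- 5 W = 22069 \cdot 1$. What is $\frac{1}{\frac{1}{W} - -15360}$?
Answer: $\frac{22069}{338979835} \approx 6.5104 \cdot 10^{-5}$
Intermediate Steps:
$W = - \frac{22069}{5}$ ($W = - \frac{22069 \cdot 1}{5} = \left(- \frac{1}{5}\right) 22069 = - \frac{22069}{5} \approx -4413.8$)
$\frac{1}{\frac{1}{W} - -15360} = \frac{1}{\frac{1}{- \frac{22069}{5}} - -15360} = \frac{1}{- \frac{5}{22069} + 15360} = \frac{1}{\frac{338979835}{22069}} = \frac{22069}{338979835}$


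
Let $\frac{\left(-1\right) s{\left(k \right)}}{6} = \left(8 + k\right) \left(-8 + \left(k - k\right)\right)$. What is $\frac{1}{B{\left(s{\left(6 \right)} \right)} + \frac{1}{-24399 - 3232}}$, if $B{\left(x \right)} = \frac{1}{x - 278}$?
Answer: $\frac{10886614}{27237} \approx 399.7$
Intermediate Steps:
$s{\left(k \right)} = 384 + 48 k$ ($s{\left(k \right)} = - 6 \left(8 + k\right) \left(-8 + \left(k - k\right)\right) = - 6 \left(8 + k\right) \left(-8 + 0\right) = - 6 \left(8 + k\right) \left(-8\right) = - 6 \left(-64 - 8 k\right) = 384 + 48 k$)
$B{\left(x \right)} = \frac{1}{-278 + x}$
$\frac{1}{B{\left(s{\left(6 \right)} \right)} + \frac{1}{-24399 - 3232}} = \frac{1}{\frac{1}{-278 + \left(384 + 48 \cdot 6\right)} + \frac{1}{-24399 - 3232}} = \frac{1}{\frac{1}{-278 + \left(384 + 288\right)} + \frac{1}{-27631}} = \frac{1}{\frac{1}{-278 + 672} - \frac{1}{27631}} = \frac{1}{\frac{1}{394} - \frac{1}{27631}} = \frac{1}{\frac{27237}{10886614}} = \frac{10886614}{27237}$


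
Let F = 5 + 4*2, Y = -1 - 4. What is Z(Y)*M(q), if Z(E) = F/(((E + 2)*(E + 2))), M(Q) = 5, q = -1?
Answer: 65/9 ≈ 7.2222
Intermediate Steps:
Y = -5
F = 13 (F = 5 + 8 = 13)
Z(E) = 13/(2 + E)² (Z(E) = 13/(((E + 2)*(E + 2))) = 13/(((2 + E)*(2 + E))) = 13/((2 + E)²) = 13/(2 + E)²)
Z(Y)*M(q) = (13/(2 - 5)²)*5 = (13/(-3)²)*5 = (13*(⅑))*5 = (13/9)*5 = 65/9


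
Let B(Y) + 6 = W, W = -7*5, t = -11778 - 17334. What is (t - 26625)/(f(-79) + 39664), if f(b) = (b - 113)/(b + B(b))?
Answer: -278685/198328 ≈ -1.4052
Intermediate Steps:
t = -29112
W = -35
B(Y) = -41 (B(Y) = -6 - 35 = -41)
f(b) = (-113 + b)/(-41 + b) (f(b) = (b - 113)/(b - 41) = (-113 + b)/(-41 + b))
(t - 26625)/(f(-79) + 39664) = (-29112 - 26625)/((-113 - 79)/(-41 - 79) + 39664) = -55737/(-192/(-120) + 39664) = -55737/(-1/120*(-192) + 39664) = -55737/(8/5 + 39664) = -55737/198328/5 = -55737*5/198328 = -278685/198328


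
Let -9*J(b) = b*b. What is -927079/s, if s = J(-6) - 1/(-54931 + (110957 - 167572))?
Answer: 103411954134/446183 ≈ 2.3177e+5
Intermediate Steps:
J(b) = -b²/9 (J(b) = -b*b/9 = -b²/9)
s = -446183/111546 (s = -⅑*(-6)² - 1/(-54931 + (110957 - 167572)) = -⅑*36 - 1/(-54931 - 56615) = -4 - 1/(-111546) = -4 - 1*(-1/111546) = -4 + 1/111546 = -446183/111546 ≈ -4.0000)
-927079/s = -927079/(-446183/111546) = -927079*(-111546/446183) = 103411954134/446183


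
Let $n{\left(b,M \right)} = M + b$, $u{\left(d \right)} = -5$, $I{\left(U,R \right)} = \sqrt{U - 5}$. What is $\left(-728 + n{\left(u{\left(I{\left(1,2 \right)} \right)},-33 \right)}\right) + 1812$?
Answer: $1046$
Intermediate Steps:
$I{\left(U,R \right)} = \sqrt{-5 + U}$
$\left(-728 + n{\left(u{\left(I{\left(1,2 \right)} \right)},-33 \right)}\right) + 1812 = \left(-728 - 38\right) + 1812 = -766 + 1812 = 1046$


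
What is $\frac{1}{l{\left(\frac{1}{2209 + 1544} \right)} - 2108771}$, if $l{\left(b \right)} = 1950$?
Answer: $- \frac{1}{2106821} \approx -4.7465 \cdot 10^{-7}$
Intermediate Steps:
$\frac{1}{l{\left(\frac{1}{2209 + 1544} \right)} - 2108771} = \frac{1}{1950 - 2108771} = \frac{1}{-2106821} = - \frac{1}{2106821}$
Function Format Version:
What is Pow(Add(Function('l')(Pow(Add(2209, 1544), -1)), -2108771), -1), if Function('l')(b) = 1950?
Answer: Rational(-1, 2106821) ≈ -4.7465e-7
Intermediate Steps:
Pow(Add(Function('l')(Pow(Add(2209, 1544), -1)), -2108771), -1) = Pow(Add(1950, -2108771), -1) = Pow(-2106821, -1) = Rational(-1, 2106821)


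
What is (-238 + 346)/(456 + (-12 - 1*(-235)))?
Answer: 108/679 ≈ 0.15906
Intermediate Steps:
(-238 + 346)/(456 + (-12 - 1*(-235))) = 108/(456 + (-12 + 235)) = 108/(456 + 223) = 108/679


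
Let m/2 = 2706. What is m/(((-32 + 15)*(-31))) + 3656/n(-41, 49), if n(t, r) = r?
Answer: 2191900/25823 ≈ 84.882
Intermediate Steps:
m = 5412 (m = 2*2706 = 5412)
m/(((-32 + 15)*(-31))) + 3656/n(-41, 49) = 5412/(((-32 + 15)*(-31))) + 3656/49 = 5412/((-17*(-31))) + 3656*(1/49) = 5412/527 + 3656/49 = 2191900/25823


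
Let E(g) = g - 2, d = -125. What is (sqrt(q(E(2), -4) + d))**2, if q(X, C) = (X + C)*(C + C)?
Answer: -93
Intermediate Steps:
E(g) = -2 + g
q(X, C) = 2*C*(C + X) (q(X, C) = (C + X)*(2*C) = 2*C*(C + X))
(sqrt(q(E(2), -4) + d))**2 = (sqrt(2*(-4)*(-4 + (-2 + 2)) - 125))**2 = (sqrt(2*(-4)*(-4 + 0) - 125))**2 = (sqrt(2*(-4)*(-4) - 125))**2 = (sqrt(32 - 125))**2 = (sqrt(-93))**2 = (I*sqrt(93))**2 = -93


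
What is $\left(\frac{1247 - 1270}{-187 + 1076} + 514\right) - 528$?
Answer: $- \frac{12469}{889} \approx -14.026$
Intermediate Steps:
$\left(\frac{1247 - 1270}{-187 + 1076} + 514\right) - 528 = \left(- \frac{23}{889} + 514\right) - 528 = \frac{456923}{889} - 528 = - \frac{12469}{889}$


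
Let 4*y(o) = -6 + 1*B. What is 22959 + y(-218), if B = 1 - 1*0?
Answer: 91831/4 ≈ 22958.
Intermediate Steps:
B = 1 (B = 1 + 0 = 1)
y(o) = -5/4 (y(o) = (-6 + 1*1)/4 = (-6 + 1)/4 = (1/4)*(-5) = -5/4)
22959 + y(-218) = 22959 - 5/4 = 91831/4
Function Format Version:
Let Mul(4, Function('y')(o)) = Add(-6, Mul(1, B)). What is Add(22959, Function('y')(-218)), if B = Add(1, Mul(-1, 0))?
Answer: Rational(91831, 4) ≈ 22958.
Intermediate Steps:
B = 1 (B = Add(1, 0) = 1)
Function('y')(o) = Rational(-5, 4) (Function('y')(o) = Mul(Rational(1, 4), Add(-6, Mul(1, 1))) = Mul(Rational(1, 4), Add(-6, 1)) = Mul(Rational(1, 4), -5) = Rational(-5, 4))
Add(22959, Function('y')(-218)) = Add(22959, Rational(-5, 4)) = Rational(91831, 4)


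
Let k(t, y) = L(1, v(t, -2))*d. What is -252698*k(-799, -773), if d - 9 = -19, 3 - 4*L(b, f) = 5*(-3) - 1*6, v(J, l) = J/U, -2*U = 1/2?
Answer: 15161880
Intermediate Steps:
U = -¼ (U = -½/2 = -½*½ = -¼ ≈ -0.25000)
v(J, l) = -4*J (v(J, l) = J/(-¼) = J*(-4) = -4*J)
L(b, f) = 6 (L(b, f) = ¾ - (5*(-3) - 1*6)/4 = ¾ - (-15 - 6)/4 = ¾ - ¼*(-21) = ¾ + 21/4 = 6)
d = -10 (d = 9 - 19 = -10)
k(t, y) = -60 (k(t, y) = 6*(-10) = -60)
-252698*k(-799, -773) = -252698/(1/(-60)) = -252698/(-1/60) = -252698*(-60) = 15161880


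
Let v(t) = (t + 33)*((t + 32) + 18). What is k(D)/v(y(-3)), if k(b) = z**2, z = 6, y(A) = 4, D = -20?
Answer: 2/111 ≈ 0.018018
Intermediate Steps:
v(t) = (33 + t)*(50 + t) (v(t) = (33 + t)*((32 + t) + 18) = (33 + t)*(50 + t))
k(b) = 36 (k(b) = 6**2 = 36)
k(D)/v(y(-3)) = 36/(1650 + 4**2 + 83*4) = 36/(1650 + 16 + 332) = 36/1998 = 36*(1/1998) = 2/111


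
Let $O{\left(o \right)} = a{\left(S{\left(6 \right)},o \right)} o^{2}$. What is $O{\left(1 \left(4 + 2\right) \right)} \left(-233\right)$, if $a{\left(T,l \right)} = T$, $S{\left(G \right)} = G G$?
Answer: $-301968$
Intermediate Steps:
$S{\left(G \right)} = G^{2}$
$O{\left(o \right)} = 36 o^{2}$ ($O{\left(o \right)} = 6^{2} o^{2} = 36 o^{2}$)
$O{\left(1 \left(4 + 2\right) \right)} \left(-233\right) = 36 \left(1 \left(4 + 2\right)\right)^{2} \left(-233\right) = 36 \left(1 \cdot 6\right)^{2} \left(-233\right) = 36 \cdot 6^{2} \left(-233\right) = 36 \cdot 36 \left(-233\right) = 1296 \left(-233\right) = -301968$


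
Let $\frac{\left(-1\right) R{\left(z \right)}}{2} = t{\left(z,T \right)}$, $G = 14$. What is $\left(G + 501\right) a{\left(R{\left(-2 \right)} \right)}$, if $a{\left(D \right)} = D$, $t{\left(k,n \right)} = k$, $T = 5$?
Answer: $2060$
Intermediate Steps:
$R{\left(z \right)} = - 2 z$
$\left(G + 501\right) a{\left(R{\left(-2 \right)} \right)} = \left(14 + 501\right) \left(\left(-2\right) \left(-2\right)\right) = 515 \cdot 4 = 2060$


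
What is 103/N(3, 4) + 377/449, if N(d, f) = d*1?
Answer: 47378/1347 ≈ 35.173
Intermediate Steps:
N(d, f) = d
103/N(3, 4) + 377/449 = 103/3 + 377/449 = 47378/1347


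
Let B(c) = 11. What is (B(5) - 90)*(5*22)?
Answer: -8690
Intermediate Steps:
(B(5) - 90)*(5*22) = (11 - 90)*(5*22) = -79*110 = -8690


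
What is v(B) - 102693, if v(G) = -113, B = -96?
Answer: -102806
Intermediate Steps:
v(B) - 102693 = -113 - 102693 = -102806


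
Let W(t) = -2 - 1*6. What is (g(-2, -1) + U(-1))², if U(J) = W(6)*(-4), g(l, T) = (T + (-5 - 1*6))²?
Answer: 30976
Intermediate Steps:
g(l, T) = (-11 + T)² (g(l, T) = (T + (-5 - 6))² = (T - 11)² = (-11 + T)²)
W(t) = -8 (W(t) = -2 - 6 = -8)
U(J) = 32 (U(J) = -8*(-4) = 32)
(g(-2, -1) + U(-1))² = ((-11 - 1)² + 32)² = ((-12)² + 32)² = (144 + 32)² = 176² = 30976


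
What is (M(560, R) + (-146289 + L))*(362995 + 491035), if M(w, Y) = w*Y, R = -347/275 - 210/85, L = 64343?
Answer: -13420876141188/187 ≈ -7.1769e+10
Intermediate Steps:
R = -17449/4675 (R = -347*1/275 - 210*1/85 = -347/275 - 42/17 = -17449/4675 ≈ -3.7324)
M(w, Y) = Y*w
(M(560, R) + (-146289 + L))*(362995 + 491035) = (-17449/4675*560 + (-146289 + 64343))*(362995 + 491035) = (-1954288/935 - 81946)*854030 = -78573798/935*854030 = -13420876141188/187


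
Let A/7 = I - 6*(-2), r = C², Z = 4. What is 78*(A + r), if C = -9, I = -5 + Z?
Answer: 12324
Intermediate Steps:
I = -1 (I = -5 + 4 = -1)
r = 81 (r = (-9)² = 81)
A = 77 (A = 7*(-1 - 6*(-2)) = 7*(-1 + 12) = 7*11 = 77)
78*(A + r) = 78*(77 + 81) = 78*158 = 12324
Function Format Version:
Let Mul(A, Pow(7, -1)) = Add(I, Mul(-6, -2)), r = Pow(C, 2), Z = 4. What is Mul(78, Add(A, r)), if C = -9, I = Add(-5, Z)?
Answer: 12324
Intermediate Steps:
I = -1 (I = Add(-5, 4) = -1)
r = 81 (r = Pow(-9, 2) = 81)
A = 77 (A = Mul(7, Add(-1, Mul(-6, -2))) = Mul(7, Add(-1, 12)) = Mul(7, 11) = 77)
Mul(78, Add(A, r)) = Mul(78, Add(77, 81)) = Mul(78, 158) = 12324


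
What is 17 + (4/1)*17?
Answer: 85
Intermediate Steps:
17 + (4/1)*17 = 17 + (4*1)*17 = 17 + 4*17 = 17 + 68 = 85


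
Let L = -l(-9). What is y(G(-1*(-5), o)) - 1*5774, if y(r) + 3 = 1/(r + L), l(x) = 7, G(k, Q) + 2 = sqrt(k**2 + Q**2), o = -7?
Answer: -40448/7 - sqrt(74)/7 ≈ -5779.5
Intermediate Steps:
G(k, Q) = -2 + sqrt(Q**2 + k**2) (G(k, Q) = -2 + sqrt(k**2 + Q**2) = -2 + sqrt(Q**2 + k**2))
L = -7 (L = -1*7 = -7)
y(r) = -3 + 1/(-7 + r) (y(r) = -3 + 1/(r - 7) = -3 + 1/(-7 + r))
y(G(-1*(-5), o)) - 1*5774 = (22 - 3*(-2 + sqrt((-7)**2 + (-1*(-5))**2)))/(-7 + (-2 + sqrt((-7)**2 + (-1*(-5))**2))) - 1*5774 = (22 - 3*(-2 + sqrt(49 + 5**2)))/(-7 + (-2 + sqrt(49 + 5**2))) - 5774 = (22 - 3*(-2 + sqrt(49 + 25)))/(-7 + (-2 + sqrt(49 + 25))) - 5774 = (22 - 3*(-2 + sqrt(74)))/(-7 + (-2 + sqrt(74))) - 5774 = (22 + (6 - 3*sqrt(74)))/(-9 + sqrt(74)) - 5774 = (28 - 3*sqrt(74))/(-9 + sqrt(74)) - 5774 = -5774 + (28 - 3*sqrt(74))/(-9 + sqrt(74))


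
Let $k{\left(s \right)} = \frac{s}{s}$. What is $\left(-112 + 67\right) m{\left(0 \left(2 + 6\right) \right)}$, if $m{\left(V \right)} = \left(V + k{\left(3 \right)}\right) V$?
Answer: $0$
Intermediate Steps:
$k{\left(s \right)} = 1$
$m{\left(V \right)} = V \left(1 + V\right)$ ($m{\left(V \right)} = \left(V + 1\right) V = \left(1 + V\right) V = V \left(1 + V\right)$)
$\left(-112 + 67\right) m{\left(0 \left(2 + 6\right) \right)} = \left(-112 + 67\right) 0 \left(2 + 6\right) \left(1 + 0 \left(2 + 6\right)\right) = - 45 \cdot 0 \cdot 8 \left(1 + 0 \cdot 8\right) = - 45 \cdot 0 \left(1 + 0\right) = - 45 \cdot 0 \cdot 1 = \left(-45\right) 0 = 0$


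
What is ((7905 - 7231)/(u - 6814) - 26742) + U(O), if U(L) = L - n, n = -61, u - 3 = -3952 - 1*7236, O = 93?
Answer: -478558086/17999 ≈ -26588.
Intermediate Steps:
u = -11185 (u = 3 + (-3952 - 1*7236) = 3 + (-3952 - 7236) = 3 - 11188 = -11185)
U(L) = 61 + L (U(L) = L - 1*(-61) = L + 61 = 61 + L)
((7905 - 7231)/(u - 6814) - 26742) + U(O) = ((7905 - 7231)/(-11185 - 6814) - 26742) + (61 + 93) = (674/(-17999) - 26742) + 154 = (674*(-1/17999) - 26742) + 154 = (-674/17999 - 26742) + 154 = -481329932/17999 + 154 = -478558086/17999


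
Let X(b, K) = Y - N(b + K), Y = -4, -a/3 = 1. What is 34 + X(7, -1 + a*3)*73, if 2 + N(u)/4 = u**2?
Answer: -2302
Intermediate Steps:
a = -3 (a = -3*1 = -3)
N(u) = -8 + 4*u**2
X(b, K) = 4 - 4*(K + b)**2 (X(b, K) = -4 - (-8 + 4*(b + K)**2) = -4 - (-8 + 4*(K + b)**2) = -4 + (8 - 4*(K + b)**2) = 4 - 4*(K + b)**2)
34 + X(7, -1 + a*3)*73 = 34 + (4 - 4*((-1 - 3*3) + 7)**2)*73 = 34 + (4 - 4*((-1 - 9) + 7)**2)*73 = 34 + (4 - 4*(-10 + 7)**2)*73 = 34 + (4 - 4*(-3)**2)*73 = 34 + (4 - 4*9)*73 = 34 + (4 - 36)*73 = 34 - 32*73 = 34 - 2336 = -2302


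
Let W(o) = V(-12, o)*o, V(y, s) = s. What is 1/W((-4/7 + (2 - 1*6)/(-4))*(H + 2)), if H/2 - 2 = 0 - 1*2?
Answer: 49/36 ≈ 1.3611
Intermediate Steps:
H = 0 (H = 4 + 2*(0 - 1*2) = 4 + 2*(0 - 2) = 4 + 2*(-2) = 4 - 4 = 0)
W(o) = o² (W(o) = o*o = o²)
1/W((-4/7 + (2 - 1*6)/(-4))*(H + 2)) = 1/(((-4/7 + (2 - 1*6)/(-4))*(0 + 2))²) = 1/(((-4*⅐ + (2 - 6)*(-¼))*2)²) = 1/(((-4/7 - 4*(-¼))*2)²) = 1/(((-4/7 + 1)*2)²) = 1/(((3/7)*2)²) = 1/((6/7)²) = 1/(36/49) = 49/36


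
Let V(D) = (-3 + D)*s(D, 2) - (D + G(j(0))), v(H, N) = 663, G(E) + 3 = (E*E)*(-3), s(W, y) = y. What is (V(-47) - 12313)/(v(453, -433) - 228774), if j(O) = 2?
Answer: 4117/76037 ≈ 0.054145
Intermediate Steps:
G(E) = -3 - 3*E² (G(E) = -3 + (E*E)*(-3) = -3 + E²*(-3) = -3 - 3*E²)
V(D) = 9 + D (V(D) = (-3 + D)*2 - (D + (-3 - 3*2²)) = (-6 + 2*D) - (D + (-3 - 3*4)) = (-6 + 2*D) - (D + (-3 - 12)) = (-6 + 2*D) - (D - 15) = (-6 + 2*D) - (-15 + D) = (-6 + 2*D) + (15 - D) = 9 + D)
(V(-47) - 12313)/(v(453, -433) - 228774) = ((9 - 47) - 12313)/(663 - 228774) = (-38 - 12313)/(-228111) = -12351*(-1/228111) = 4117/76037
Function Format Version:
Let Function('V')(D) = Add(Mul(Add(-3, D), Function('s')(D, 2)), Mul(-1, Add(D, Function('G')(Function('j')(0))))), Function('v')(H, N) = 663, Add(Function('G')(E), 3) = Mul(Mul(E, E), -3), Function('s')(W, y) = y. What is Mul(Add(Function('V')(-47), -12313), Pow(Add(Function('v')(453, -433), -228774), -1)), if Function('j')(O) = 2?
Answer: Rational(4117, 76037) ≈ 0.054145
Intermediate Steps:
Function('G')(E) = Add(-3, Mul(-3, Pow(E, 2))) (Function('G')(E) = Add(-3, Mul(Mul(E, E), -3)) = Add(-3, Mul(Pow(E, 2), -3)) = Add(-3, Mul(-3, Pow(E, 2))))
Function('V')(D) = Add(9, D) (Function('V')(D) = Add(Mul(Add(-3, D), 2), Mul(-1, Add(D, Add(-3, Mul(-3, Pow(2, 2)))))) = Add(Add(-6, Mul(2, D)), Mul(-1, Add(D, Add(-3, Mul(-3, 4))))) = Add(Add(-6, Mul(2, D)), Mul(-1, Add(D, Add(-3, -12)))) = Add(Add(-6, Mul(2, D)), Mul(-1, Add(D, -15))) = Add(Add(-6, Mul(2, D)), Mul(-1, Add(-15, D))) = Add(Add(-6, Mul(2, D)), Add(15, Mul(-1, D))) = Add(9, D))
Mul(Add(Function('V')(-47), -12313), Pow(Add(Function('v')(453, -433), -228774), -1)) = Mul(Add(Add(9, -47), -12313), Pow(Add(663, -228774), -1)) = Mul(Add(-38, -12313), Pow(-228111, -1)) = Mul(-12351, Rational(-1, 228111)) = Rational(4117, 76037)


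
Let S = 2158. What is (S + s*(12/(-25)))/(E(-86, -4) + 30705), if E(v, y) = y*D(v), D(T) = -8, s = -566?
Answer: 60742/768425 ≈ 0.079047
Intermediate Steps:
E(v, y) = -8*y (E(v, y) = y*(-8) = -8*y)
(S + s*(12/(-25)))/(E(-86, -4) + 30705) = (2158 - 6792/(-25))/(-8*(-4) + 30705) = (2158 - 6792*(-1)/25)/(32 + 30705) = (2158 - 566*(-12/25))/30737 = (2158 + 6792/25)*(1/30737) = (60742/25)*(1/30737) = 60742/768425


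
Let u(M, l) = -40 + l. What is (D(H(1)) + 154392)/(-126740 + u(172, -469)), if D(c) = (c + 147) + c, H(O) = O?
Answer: -154541/127249 ≈ -1.2145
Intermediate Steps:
D(c) = 147 + 2*c (D(c) = (147 + c) + c = 147 + 2*c)
(D(H(1)) + 154392)/(-126740 + u(172, -469)) = ((147 + 2*1) + 154392)/(-126740 + (-40 - 469)) = ((147 + 2) + 154392)/(-126740 - 509) = (149 + 154392)/(-127249) = 154541*(-1/127249) = -154541/127249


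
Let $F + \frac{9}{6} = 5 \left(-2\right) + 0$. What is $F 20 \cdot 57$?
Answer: $-13110$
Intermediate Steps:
$F = - \frac{23}{2}$ ($F = - \frac{3}{2} + \left(5 \left(-2\right) + 0\right) = - \frac{3}{2} + \left(-10 + 0\right) = - \frac{3}{2} - 10 = - \frac{23}{2} \approx -11.5$)
$F 20 \cdot 57 = - \frac{23 \cdot 20 \cdot 57}{2} = \left(- \frac{23}{2}\right) 1140 = -13110$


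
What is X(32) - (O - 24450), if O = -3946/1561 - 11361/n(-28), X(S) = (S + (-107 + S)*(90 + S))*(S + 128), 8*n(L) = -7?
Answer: -2259409308/1561 ≈ -1.4474e+6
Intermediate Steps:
n(L) = -7/8 (n(L) = (⅛)*(-7) = -7/8)
X(S) = (128 + S)*(S + (-107 + S)*(90 + S)) (X(S) = (S + (-107 + S)*(90 + S))*(128 + S) = (128 + S)*(S + (-107 + S)*(90 + S)))
O = 20264078/1561 (O = -3946/1561 - 11361/(-7/8) = -3946*1/1561 - 11361*(-8/7) = -3946/1561 + 12984 = 20264078/1561 ≈ 12981.)
X(32) - (O - 24450) = (-1232640 + 32³ - 11678*32 + 112*32²) - (20264078/1561 - 24450) = (-1232640 + 32768 - 373696 + 112*1024) - 1*(-17902372/1561) = (-1232640 + 32768 - 373696 + 114688) + 17902372/1561 = -1458880 + 17902372/1561 = -2259409308/1561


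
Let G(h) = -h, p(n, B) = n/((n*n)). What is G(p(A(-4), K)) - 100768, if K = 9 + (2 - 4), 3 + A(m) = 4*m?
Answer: -1914591/19 ≈ -1.0077e+5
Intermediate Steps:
A(m) = -3 + 4*m
K = 7 (K = 9 - 2 = 7)
p(n, B) = 1/n (p(n, B) = n/(n**2) = n/n**2 = 1/n)
G(p(A(-4), K)) - 100768 = -1/(-3 + 4*(-4)) - 100768 = -1/(-3 - 16) - 100768 = -1/(-19) - 100768 = -1*(-1/19) - 100768 = 1/19 - 100768 = -1914591/19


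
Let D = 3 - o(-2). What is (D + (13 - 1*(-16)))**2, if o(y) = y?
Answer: 1156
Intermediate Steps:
D = 5 (D = 3 - 1*(-2) = 3 + 2 = 5)
(D + (13 - 1*(-16)))**2 = (5 + (13 - 1*(-16)))**2 = (5 + (13 + 16))**2 = (5 + 29)**2 = 34**2 = 1156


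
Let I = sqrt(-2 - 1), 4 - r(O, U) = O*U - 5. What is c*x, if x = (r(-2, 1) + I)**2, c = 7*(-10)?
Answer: -8260 - 1540*I*sqrt(3) ≈ -8260.0 - 2667.4*I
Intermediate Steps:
r(O, U) = 9 - O*U (r(O, U) = 4 - (O*U - 5) = 4 - (-5 + O*U) = 4 + (5 - O*U) = 9 - O*U)
c = -70
I = I*sqrt(3) (I = sqrt(-3) = I*sqrt(3) ≈ 1.732*I)
x = (11 + I*sqrt(3))**2 (x = ((9 - 1*(-2)*1) + I*sqrt(3))**2 = ((9 + 2) + I*sqrt(3))**2 = (11 + I*sqrt(3))**2 ≈ 118.0 + 38.105*I)
c*x = -70*(11 + I*sqrt(3))**2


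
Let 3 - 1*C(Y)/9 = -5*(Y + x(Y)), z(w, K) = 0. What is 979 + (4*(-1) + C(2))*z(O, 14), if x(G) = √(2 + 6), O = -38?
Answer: 979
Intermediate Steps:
x(G) = 2*√2 (x(G) = √8 = 2*√2)
C(Y) = 27 + 45*Y + 90*√2 (C(Y) = 27 - (-45)*(Y + 2*√2) = 27 - 9*(-10*√2 - 5*Y) = 27 + (45*Y + 90*√2) = 27 + 45*Y + 90*√2)
979 + (4*(-1) + C(2))*z(O, 14) = 979 + (4*(-1) + (27 + 45*2 + 90*√2))*0 = 979 + (-4 + (27 + 90 + 90*√2))*0 = 979 + (-4 + (117 + 90*√2))*0 = 979 + (113 + 90*√2)*0 = 979 + 0 = 979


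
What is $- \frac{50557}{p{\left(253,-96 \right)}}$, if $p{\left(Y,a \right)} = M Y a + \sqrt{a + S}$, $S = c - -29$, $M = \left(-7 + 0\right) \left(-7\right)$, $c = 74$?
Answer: $\frac{8595498912}{202338081791} + \frac{50557 \sqrt{7}}{1416366572537} \approx 0.042481$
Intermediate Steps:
$M = 49$ ($M = \left(-7\right) \left(-7\right) = 49$)
$S = 103$ ($S = 74 - -29 = 74 + 29 = 103$)
$p{\left(Y,a \right)} = \sqrt{103 + a} + 49 Y a$ ($p{\left(Y,a \right)} = 49 Y a + \sqrt{a + 103} = 49 Y a + \sqrt{103 + a} = \sqrt{103 + a} + 49 Y a$)
$- \frac{50557}{p{\left(253,-96 \right)}} = - \frac{50557}{\sqrt{103 - 96} + 49 \cdot 253 \left(-96\right)} = - \frac{50557}{\sqrt{7} - 1190112} = - \frac{50557}{-1190112 + \sqrt{7}}$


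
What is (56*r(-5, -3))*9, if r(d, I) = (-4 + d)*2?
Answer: -9072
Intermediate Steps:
r(d, I) = -8 + 2*d
(56*r(-5, -3))*9 = (56*(-8 + 2*(-5)))*9 = (56*(-8 - 10))*9 = (56*(-18))*9 = -1008*9 = -9072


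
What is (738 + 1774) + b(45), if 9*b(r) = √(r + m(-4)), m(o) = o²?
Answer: 2512 + √61/9 ≈ 2512.9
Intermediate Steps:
b(r) = √(16 + r)/9 (b(r) = √(r + (-4)²)/9 = √(r + 16)/9 = √(16 + r)/9)
(738 + 1774) + b(45) = (738 + 1774) + √(16 + 45)/9 = 2512 + √61/9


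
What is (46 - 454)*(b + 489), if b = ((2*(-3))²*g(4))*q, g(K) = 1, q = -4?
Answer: -140760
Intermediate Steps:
b = -144 (b = ((2*(-3))²*1)*(-4) = ((-6)²*1)*(-4) = (36*1)*(-4) = 36*(-4) = -144)
(46 - 454)*(b + 489) = (46 - 454)*(-144 + 489) = -408*345 = -140760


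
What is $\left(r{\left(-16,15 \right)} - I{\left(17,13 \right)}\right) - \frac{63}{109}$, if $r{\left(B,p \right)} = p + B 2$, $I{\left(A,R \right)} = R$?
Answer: $- \frac{3333}{109} \approx -30.578$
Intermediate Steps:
$r{\left(B,p \right)} = p + 2 B$
$\left(r{\left(-16,15 \right)} - I{\left(17,13 \right)}\right) - \frac{63}{109} = \left(\left(15 + 2 \left(-16\right)\right) - 13\right) - \frac{63}{109} = \left(\left(15 - 32\right) - 13\right) - \frac{63}{109} = \left(-17 - 13\right) - \frac{63}{109} = -30 - \frac{63}{109} = - \frac{3333}{109}$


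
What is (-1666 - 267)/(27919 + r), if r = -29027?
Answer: 1933/1108 ≈ 1.7446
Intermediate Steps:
(-1666 - 267)/(27919 + r) = (-1666 - 267)/(27919 - 29027) = -1933/(-1108) = -1933*(-1/1108) = 1933/1108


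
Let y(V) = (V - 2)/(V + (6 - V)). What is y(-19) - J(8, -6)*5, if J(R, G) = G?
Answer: 53/2 ≈ 26.500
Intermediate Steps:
y(V) = -1/3 + V/6 (y(V) = (-2 + V)/6 = (-2 + V)*(1/6) = -1/3 + V/6)
y(-19) - J(8, -6)*5 = (-1/3 + (1/6)*(-19)) - (-6)*5 = (-1/3 - 19/6) - 1*(-30) = -7/2 + 30 = 53/2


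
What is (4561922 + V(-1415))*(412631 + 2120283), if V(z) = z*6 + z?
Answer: 11529867587538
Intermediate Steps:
V(z) = 7*z (V(z) = 6*z + z = 7*z)
(4561922 + V(-1415))*(412631 + 2120283) = (4561922 + 7*(-1415))*(412631 + 2120283) = (4561922 - 9905)*2532914 = 4552017*2532914 = 11529867587538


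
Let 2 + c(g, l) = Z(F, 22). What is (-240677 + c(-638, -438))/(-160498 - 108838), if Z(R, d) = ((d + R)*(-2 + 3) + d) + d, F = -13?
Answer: 120313/134668 ≈ 0.89340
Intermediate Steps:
Z(R, d) = R + 3*d (Z(R, d) = ((R + d)*1 + d) + d = ((R + d) + d) + d = (R + 2*d) + d = R + 3*d)
c(g, l) = 51 (c(g, l) = -2 + (-13 + 3*22) = -2 + (-13 + 66) = -2 + 53 = 51)
(-240677 + c(-638, -438))/(-160498 - 108838) = (-240677 + 51)/(-160498 - 108838) = -240626/(-269336) = -240626*(-1/269336) = 120313/134668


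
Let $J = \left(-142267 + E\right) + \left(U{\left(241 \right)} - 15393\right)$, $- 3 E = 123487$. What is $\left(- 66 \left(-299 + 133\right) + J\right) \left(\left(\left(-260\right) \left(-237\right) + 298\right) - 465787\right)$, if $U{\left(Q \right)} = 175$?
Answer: $75802711102$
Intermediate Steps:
$E = - \frac{123487}{3}$ ($E = \left(- \frac{1}{3}\right) 123487 = - \frac{123487}{3} \approx -41162.0$)
$J = - \frac{595942}{3}$ ($J = \left(-142267 - \frac{123487}{3}\right) + \left(175 - 15393\right) = - \frac{550288}{3} - 15218 = - \frac{595942}{3} \approx -1.9865 \cdot 10^{5}$)
$\left(- 66 \left(-299 + 133\right) + J\right) \left(\left(\left(-260\right) \left(-237\right) + 298\right) - 465787\right) = \left(- 66 \left(-299 + 133\right) - \frac{595942}{3}\right) \left(\left(\left(-260\right) \left(-237\right) + 298\right) - 465787\right) = \left(\left(-66\right) \left(-166\right) - \frac{595942}{3}\right) \left(\left(61620 + 298\right) - 465787\right) = \left(10956 - \frac{595942}{3}\right) \left(61918 - 465787\right) = \left(- \frac{563074}{3}\right) \left(-403869\right) = 75802711102$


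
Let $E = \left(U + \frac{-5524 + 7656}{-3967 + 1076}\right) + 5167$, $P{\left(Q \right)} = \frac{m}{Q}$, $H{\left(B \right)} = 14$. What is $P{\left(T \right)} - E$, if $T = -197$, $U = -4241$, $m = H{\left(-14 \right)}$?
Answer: $- \frac{527002472}{569527} \approx -925.33$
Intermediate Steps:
$m = 14$
$P{\left(Q \right)} = \frac{14}{Q}$
$E = \frac{2674934}{2891}$ ($E = \left(-4241 + \frac{-5524 + 7656}{-3967 + 1076}\right) + 5167 = \left(-4241 + \frac{2132}{-2891}\right) + 5167 = \left(-4241 + 2132 \left(- \frac{1}{2891}\right)\right) + 5167 = \left(-4241 - \frac{2132}{2891}\right) + 5167 = - \frac{12262863}{2891} + 5167 = \frac{2674934}{2891} \approx 925.26$)
$P{\left(T \right)} - E = \frac{14}{-197} - \frac{2674934}{2891} = 14 \left(- \frac{1}{197}\right) - \frac{2674934}{2891} = - \frac{14}{197} - \frac{2674934}{2891} = - \frac{527002472}{569527}$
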